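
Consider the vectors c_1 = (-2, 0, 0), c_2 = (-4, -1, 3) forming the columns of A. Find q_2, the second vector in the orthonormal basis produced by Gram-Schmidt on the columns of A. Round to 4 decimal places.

c_1 = (-2, 0, 0); ‖c_1‖ = 2.0000, so q_1 = (-1.0000, 0.0000, 0.0000).
q_1·c_2 = (-1.0000)·(-4) + 0.0000·(-1) + 0.0000·3 = 4.0000.
u_2 = c_2 − 4.0000·q_1 = (0.0000, -1.0000, 3.0000).
‖u_2‖ = 3.1623, so q_2 = (0.0000, -0.3162, 0.9487).

q_2 = (0.0000, -0.3162, 0.9487)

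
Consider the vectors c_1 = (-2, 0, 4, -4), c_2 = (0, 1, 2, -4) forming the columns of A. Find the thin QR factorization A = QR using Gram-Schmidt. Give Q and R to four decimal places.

q_1 = c_1/‖c_1‖ = (-2, 0, 4, -4)/6.0000 = (-0.3333, 0.0000, 0.6667, -0.6667).
r_{12} = q_1·c_2 = 4.0000.
u_2 = c_2 − 4.0000·q_1 = (1.3333, 1.0000, -0.6667, -1.3333).
‖u_2‖ = 2.2361, so q_2 = (0.5963, 0.4472, -0.2981, -0.5963).

Q = [[-0.3333, 0.5963], [0.0000, 0.4472], [0.6667, -0.2981], [-0.6667, -0.5963]], R = [[6.0000, 4.0000], [0.0000, 2.2361]]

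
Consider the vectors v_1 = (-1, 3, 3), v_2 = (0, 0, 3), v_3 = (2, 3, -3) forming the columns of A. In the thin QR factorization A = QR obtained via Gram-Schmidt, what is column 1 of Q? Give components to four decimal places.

q_1 = (-0.2294, 0.6882, 0.6882)

v_1 = (-1, 3, 3); ‖v_1‖ = 4.3589, so q_1 = (-0.2294, 0.6882, 0.6882).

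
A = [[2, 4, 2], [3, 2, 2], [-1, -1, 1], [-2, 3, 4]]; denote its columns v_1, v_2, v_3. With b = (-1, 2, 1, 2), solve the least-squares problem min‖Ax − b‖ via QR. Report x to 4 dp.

x = (0.3064, -0.8592, 1.2182)

v_1 = (2, 3, -1, -2); ‖v_1‖ = 4.2426, so e_1 = (0.4714, 0.7071, -0.2357, -0.4714).
e_1·v_2 = 0.4714·4 + 0.7071·2 + (-0.2357)·(-1) + (-0.4714)·3 = 2.1213.
u_2 = v_2 − 2.1213·e_1 = (3.0000, 0.5000, -0.5000, 4.0000).
‖u_2‖ = 5.0498, so e_2 = (0.5941, 0.0990, -0.0990, 0.7921).
e_1·v_3 = 0.4714·2 + 0.7071·2 + (-0.2357)·1 + (-0.4714)·4 = 0.2357; e_2·v_3 = 0.5941·2 + 0.0990·2 + (-0.0990)·1 + 0.7921·4 = 4.4557.
u_3 = v_3 − 0.2357·e_1 − 4.4557·e_2 = (-0.7582, 1.3922, 1.4967, 0.5817).
‖u_3‖ = 2.2564, so e_3 = (-0.3360, 0.6170, 0.6633, 0.2578).
Qᵀb = (-0.2357, 1.0892, 2.7489).
Back-substitute: x_3 = 2.7489/2.2564 = 1.2182.
x_2 = (1.0892 − 4.4557·1.2182)/5.0498 = -0.8592.
x_1 = (-0.2357 − 2.1213·(-0.8592) − 0.2357·1.2182)/4.2426 = 0.3064.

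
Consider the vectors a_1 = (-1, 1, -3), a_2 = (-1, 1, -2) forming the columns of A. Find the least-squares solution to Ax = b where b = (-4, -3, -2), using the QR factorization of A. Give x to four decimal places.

x = (1.0000, -0.5000)

q_1 = a_1/‖a_1‖ = (-1, 1, -3)/3.3166 = (-0.3015, 0.3015, -0.9045).
r_{12} = q_1·a_2 = 2.4121.
u_2 = a_2 − 2.4121·q_1 = (-0.2727, 0.2727, 0.1818).
‖u_2‖ = 0.4264, so q_2 = (-0.6396, 0.6396, 0.4264).
Qᵀb = (2.1106, -0.2132).
Back-substitute: x_2 = -0.2132/0.4264 = -0.5000.
x_1 = (2.1106 − 2.4121·(-0.5000))/3.3166 = 1.0000.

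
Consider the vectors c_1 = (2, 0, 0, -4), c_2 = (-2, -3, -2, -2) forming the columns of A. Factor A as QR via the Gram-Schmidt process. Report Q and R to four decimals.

c_1 = (2, 0, 0, -4); ‖c_1‖ = 4.4721, so q_1 = (0.4472, 0.0000, 0.0000, -0.8944).
q_1·c_2 = 0.4472·(-2) + 0.0000·(-3) + 0.0000·(-2) + (-0.8944)·(-2) = 0.8944.
u_2 = c_2 − 0.8944·q_1 = (-2.4000, -3.0000, -2.0000, -1.2000).
‖u_2‖ = 4.4944, so q_2 = (-0.5340, -0.6675, -0.4450, -0.2670).

Q = [[0.4472, -0.5340], [0.0000, -0.6675], [0.0000, -0.4450], [-0.8944, -0.2670]], R = [[4.4721, 0.8944], [0.0000, 4.4944]]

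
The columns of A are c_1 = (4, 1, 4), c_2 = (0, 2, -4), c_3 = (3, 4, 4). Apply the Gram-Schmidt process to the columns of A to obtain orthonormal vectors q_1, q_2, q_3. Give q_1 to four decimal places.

q_1 = c_1/‖c_1‖ = (4, 1, 4)/5.7446 = (0.6963, 0.1741, 0.6963).

q_1 = (0.6963, 0.1741, 0.6963)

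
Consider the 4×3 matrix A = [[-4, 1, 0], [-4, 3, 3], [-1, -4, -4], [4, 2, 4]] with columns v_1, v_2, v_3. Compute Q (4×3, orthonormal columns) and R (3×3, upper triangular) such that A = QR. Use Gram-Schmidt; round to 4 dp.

Q = [[-0.5714, 0.1236, -0.0896], [-0.5714, 0.4908, 0.5025], [-0.1429, -0.7493, 0.6411], [0.5714, 0.4271, 0.5732]], R = [[7.0000, -0.5714, 1.1429], [0.0000, 5.4473, 6.1779], [0.0000, 0.0000, 1.2359]]

v_1 = (-4, -4, -1, 4); ‖v_1‖ = 7.0000, so e_1 = (-0.5714, -0.5714, -0.1429, 0.5714).
e_1·v_2 = (-0.5714)·1 + (-0.5714)·3 + (-0.1429)·(-4) + 0.5714·2 = -0.5714.
u_2 = v_2 + 0.5714·e_1 = (0.6735, 2.6735, -4.0816, 2.3265).
‖u_2‖ = 5.4473, so e_2 = (0.1236, 0.4908, -0.7493, 0.4271).
e_1·v_3 = (-0.5714)·0 + (-0.5714)·3 + (-0.1429)·(-4) + 0.5714·4 = 1.1429; e_2·v_3 = 0.1236·0 + 0.4908·3 + (-0.7493)·(-4) + 0.4271·4 = 6.1779.
u_3 = v_3 − 1.1429·e_1 − 6.1779·e_2 = (-0.1107, 0.6210, 0.7923, 0.7084).
‖u_3‖ = 1.2359, so e_3 = (-0.0896, 0.5025, 0.6411, 0.5732).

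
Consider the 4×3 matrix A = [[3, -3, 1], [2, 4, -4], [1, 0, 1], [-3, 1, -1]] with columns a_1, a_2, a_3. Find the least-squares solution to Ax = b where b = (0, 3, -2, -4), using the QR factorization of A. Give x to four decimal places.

x = (0.7249, 0.2297, -0.2464)

q_1 = a_1/‖a_1‖ = (3, 2, 1, -3)/4.7958 = (0.6255, 0.4170, 0.2085, -0.6255).
r_{12} = q_1·a_2 = -0.8341.
u_2 = a_2 + 0.8341·q_1 = (-2.4783, 4.3478, 0.1739, 0.4783).
‖u_2‖ = 5.0303, so q_2 = (-0.4927, 0.8643, 0.0346, 0.0951).
r_{13} = q_1·a_3 = -0.2085; r_{23} = q_2·a_3 = -4.0104.
u_3 = a_3 + 0.2085·q_1 + 4.0104·q_2 = (-0.8454, -0.4467, 1.1821, -0.7491).
‖u_3‖ = 1.6949, so q_3 = (-0.4988, -0.2636, 0.6974, -0.4420).
Qᵀb = (3.3362, 2.1435, -0.4177).
Back-substitute: x_3 = -0.4177/1.6949 = -0.2464.
x_2 = (2.1435 + 4.0104·(-0.2464))/5.0303 = 0.2297.
x_1 = (3.3362 + 0.8341·0.2297 + 0.2085·(-0.2464))/4.7958 = 0.7249.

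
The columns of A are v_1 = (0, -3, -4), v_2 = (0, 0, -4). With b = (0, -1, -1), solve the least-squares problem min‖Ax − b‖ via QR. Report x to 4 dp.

e_1 = v_1/‖v_1‖ = (0, -3, -4)/5.0000 = (0.0000, -0.6000, -0.8000).
r_{12} = e_1·v_2 = 3.2000.
u_2 = v_2 − 3.2000·e_1 = (0.0000, 1.9200, -1.4400).
‖u_2‖ = 2.4000, so e_2 = (0.0000, 0.8000, -0.6000).
Qᵀb = (1.4000, -0.2000).
Back-substitute: x_2 = -0.2000/2.4000 = -0.0833.
x_1 = (1.4000 − 3.2000·(-0.0833))/5.0000 = 0.3333.

x = (0.3333, -0.0833)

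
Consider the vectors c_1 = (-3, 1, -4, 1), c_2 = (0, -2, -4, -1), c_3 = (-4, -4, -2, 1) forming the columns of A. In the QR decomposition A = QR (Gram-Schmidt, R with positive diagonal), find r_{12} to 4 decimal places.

q_1 = c_1/‖c_1‖ = (-3, 1, -4, 1)/5.1962 = (-0.5774, 0.1925, -0.7698, 0.1925).
r_{12} = q_1·c_2 = 2.5019.

r_{12} = 2.5019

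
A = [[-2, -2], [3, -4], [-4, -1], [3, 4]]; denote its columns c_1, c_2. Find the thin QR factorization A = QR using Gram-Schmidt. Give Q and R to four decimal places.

Q = [[-0.3244, -0.2657], [0.4867, -0.7794], [-0.6489, -0.0266], [0.4867, 0.5668]], R = [[6.1644, 1.2978], [0.0000, 5.9427]]

e_1 = c_1/‖c_1‖ = (-2, 3, -4, 3)/6.1644 = (-0.3244, 0.4867, -0.6489, 0.4867).
r_{12} = e_1·c_2 = 1.2978.
u_2 = c_2 − 1.2978·e_1 = (-1.5789, -4.6316, -0.1579, 3.3684).
‖u_2‖ = 5.9427, so e_2 = (-0.2657, -0.7794, -0.0266, 0.5668).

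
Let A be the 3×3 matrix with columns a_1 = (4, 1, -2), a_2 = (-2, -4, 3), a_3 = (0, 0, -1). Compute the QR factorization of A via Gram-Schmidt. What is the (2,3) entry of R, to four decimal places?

r_{23} = -0.3490

q_1 = a_1/‖a_1‖ = (4, 1, -2)/4.5826 = (0.8729, 0.2182, -0.4364).
r_{12} = q_1·a_2 = -3.9279.
u_2 = a_2 + 3.9279·q_1 = (1.4286, -3.1429, 1.2857).
‖u_2‖ = 3.6839, so q_2 = (0.3878, -0.8531, 0.3490).
r_{23} = q_2·a_3 = -0.3490.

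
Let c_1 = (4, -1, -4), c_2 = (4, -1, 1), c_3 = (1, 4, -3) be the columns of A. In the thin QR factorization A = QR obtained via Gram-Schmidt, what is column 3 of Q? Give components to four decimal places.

q_1 = c_1/‖c_1‖ = (4, -1, -4)/5.7446 = (0.6963, -0.1741, -0.6963).
r_{12} = q_1·c_2 = 2.2630.
u_2 = c_2 − 2.2630·q_1 = (2.4242, -0.6061, 2.5758).
‖u_2‖ = 3.5887, so q_2 = (0.6755, -0.1689, 0.7177).
r_{13} = q_1·c_3 = 2.0889; r_{23} = q_2·c_3 = -2.1532.
u_3 = c_3 − 2.0889·q_1 + 2.1532·q_2 = (1.0000, 4.0000, 0.0000).
‖u_3‖ = 4.1231, so q_3 = (0.2425, 0.9701, 0.0000).

q_3 = (0.2425, 0.9701, 0.0000)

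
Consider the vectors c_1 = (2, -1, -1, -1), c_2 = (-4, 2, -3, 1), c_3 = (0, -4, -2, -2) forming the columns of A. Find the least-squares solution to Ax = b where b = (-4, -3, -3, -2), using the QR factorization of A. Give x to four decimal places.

c_1 = (2, -1, -1, -1); ‖c_1‖ = 2.6458, so e_1 = (0.7559, -0.3780, -0.3780, -0.3780).
e_1·c_2 = 0.7559·(-4) + (-0.3780)·2 + (-0.3780)·(-3) + (-0.3780)·1 = -3.0237.
u_2 = c_2 + 3.0237·e_1 = (-1.7143, 0.8571, -4.1429, -0.1429).
‖u_2‖ = 4.5670, so e_2 = (-0.3754, 0.1877, -0.9071, -0.0313).
e_1·c_3 = 0.7559·0 + (-0.3780)·(-4) + (-0.3780)·(-2) + (-0.3780)·(-2) = 3.0237; e_2·c_3 = (-0.3754)·0 + 0.1877·(-4) + (-0.9071)·(-2) + (-0.0313)·(-2) = 1.1261.
u_3 = c_3 − 3.0237·e_1 − 1.1261·e_2 = (-1.8630, -3.0685, 0.1644, -0.8219).
‖u_3‖ = 3.6863, so e_3 = (-0.5054, -0.8324, 0.0446, -0.2230).
Qᵀb = (0.0000, 3.7224, 4.8309).
Back-substitute: x_3 = 4.8309/3.6863 = 1.3105.
x_2 = (3.7224 − 1.1261·1.3105)/4.5670 = 0.4919.
x_1 = (0.0000 + 3.0237·0.4919 − 3.0237·1.3105)/2.6458 = -0.9355.

x = (-0.9355, 0.4919, 1.3105)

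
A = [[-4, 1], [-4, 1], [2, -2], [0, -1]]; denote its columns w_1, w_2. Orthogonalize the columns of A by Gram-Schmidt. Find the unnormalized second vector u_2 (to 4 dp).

u_2 = (-0.3333, -0.3333, -1.3333, -1.0000)

q_1 = w_1/‖w_1‖ = (-4, -4, 2, 0)/6.0000 = (-0.6667, -0.6667, 0.3333, 0.0000).
r_{12} = q_1·w_2 = -2.0000.
u_2 = w_2 + 2.0000·q_1 = (-0.3333, -0.3333, -1.3333, -1.0000).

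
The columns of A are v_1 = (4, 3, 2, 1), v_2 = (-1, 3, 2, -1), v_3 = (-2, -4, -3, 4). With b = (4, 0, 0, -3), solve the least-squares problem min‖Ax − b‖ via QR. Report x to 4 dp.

x = (0.0184, -1.6128, -1.1522)

v_1 = (4, 3, 2, 1); ‖v_1‖ = 5.4772, so q_1 = (0.7303, 0.5477, 0.3651, 0.1826).
q_1·v_2 = 0.7303·(-1) + 0.5477·3 + 0.3651·2 + 0.1826·(-1) = 1.4606.
u_2 = v_2 − 1.4606·q_1 = (-2.0667, 2.2000, 1.4667, -1.2667).
‖u_2‖ = 3.5870, so q_2 = (-0.5762, 0.6133, 0.4089, -0.3531).
q_1·v_3 = 0.7303·(-2) + 0.5477·(-4) + 0.3651·(-3) + 0.1826·4 = -4.0166; q_2·v_3 = (-0.5762)·(-2) + 0.6133·(-4) + 0.4089·(-3) + (-0.3531)·4 = -3.9401.
u_3 = v_3 + 4.0166·q_1 + 3.9401·q_2 = (-1.3368, 0.6166, 0.0777, 3.3420).
‖u_3‖ = 3.6527, so q_3 = (-0.3660, 0.1688, 0.0213, 0.9149).
Qᵀb = (2.3735, -1.2452, -4.2087).
Back-substitute: x_3 = -4.2087/3.6527 = -1.1522.
x_2 = (-1.2452 + 3.9401·(-1.1522))/3.5870 = -1.6128.
x_1 = (2.3735 − 1.4606·(-1.6128) + 4.0166·(-1.1522))/5.4772 = 0.0184.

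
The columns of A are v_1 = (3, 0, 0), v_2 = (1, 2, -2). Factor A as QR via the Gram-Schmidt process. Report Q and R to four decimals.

Q = [[1.0000, 0.0000], [0.0000, 0.7071], [0.0000, -0.7071]], R = [[3.0000, 1.0000], [0.0000, 2.8284]]

v_1 = (3, 0, 0); ‖v_1‖ = 3.0000, so q_1 = (1.0000, 0.0000, 0.0000).
q_1·v_2 = 1.0000·1 + 0.0000·2 + 0.0000·(-2) = 1.0000.
u_2 = v_2 − 1.0000·q_1 = (0.0000, 2.0000, -2.0000).
‖u_2‖ = 2.8284, so q_2 = (0.0000, 0.7071, -0.7071).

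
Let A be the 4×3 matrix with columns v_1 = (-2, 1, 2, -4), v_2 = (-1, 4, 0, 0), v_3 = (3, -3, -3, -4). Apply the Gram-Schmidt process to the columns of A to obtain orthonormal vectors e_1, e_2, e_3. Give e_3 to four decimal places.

v_1 = (-2, 1, 2, -4); ‖v_1‖ = 5.0000, so e_1 = (-0.4000, 0.2000, 0.4000, -0.8000).
e_1·v_2 = (-0.4000)·(-1) + 0.2000·4 + 0.4000·0 + (-0.8000)·0 = 1.2000.
u_2 = v_2 − 1.2000·e_1 = (-0.5200, 3.7600, -0.4800, 0.9600).
‖u_2‖ = 3.9446, so e_2 = (-0.1318, 0.9532, -0.1217, 0.2434).
e_1·v_3 = (-0.4000)·3 + 0.2000·(-3) + 0.4000·(-3) + (-0.8000)·(-4) = 0.2000; e_2·v_3 = (-0.1318)·3 + 0.9532·(-3) + (-0.1217)·(-3) + 0.2434·(-4) = -3.8635.
u_3 = v_3 − 0.2000·e_1 + 3.8635·e_2 = (2.5707, 0.6427, -3.5501, -2.8997).
‖u_3‖ = 5.2947, so e_3 = (0.4855, 0.1214, -0.6705, -0.5477).

e_3 = (0.4855, 0.1214, -0.6705, -0.5477)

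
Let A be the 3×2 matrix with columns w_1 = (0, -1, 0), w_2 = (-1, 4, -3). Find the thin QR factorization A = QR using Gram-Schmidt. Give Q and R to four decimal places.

e_1 = w_1/‖w_1‖ = (0, -1, 0)/1.0000 = (0.0000, -1.0000, 0.0000).
r_{12} = e_1·w_2 = -4.0000.
u_2 = w_2 + 4.0000·e_1 = (-1.0000, 0.0000, -3.0000).
‖u_2‖ = 3.1623, so e_2 = (-0.3162, 0.0000, -0.9487).

Q = [[0.0000, -0.3162], [-1.0000, 0.0000], [0.0000, -0.9487]], R = [[1.0000, -4.0000], [0.0000, 3.1623]]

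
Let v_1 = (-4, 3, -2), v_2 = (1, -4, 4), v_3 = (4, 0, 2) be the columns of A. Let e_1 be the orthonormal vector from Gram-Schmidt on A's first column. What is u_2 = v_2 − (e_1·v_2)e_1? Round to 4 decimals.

e_1 = v_1/‖v_1‖ = (-4, 3, -2)/5.3852 = (-0.7428, 0.5571, -0.3714).
r_{12} = e_1·v_2 = -4.4567.
u_2 = v_2 + 4.4567·e_1 = (-2.3103, -1.5172, 2.3448).

u_2 = (-2.3103, -1.5172, 2.3448)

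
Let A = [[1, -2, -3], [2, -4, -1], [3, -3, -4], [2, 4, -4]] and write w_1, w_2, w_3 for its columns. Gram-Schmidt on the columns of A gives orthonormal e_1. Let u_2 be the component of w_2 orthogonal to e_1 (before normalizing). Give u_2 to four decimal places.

u_2 = (-1.3889, -2.7778, -1.1667, 5.2222)

w_1 = (1, 2, 3, 2); ‖w_1‖ = 4.2426, so e_1 = (0.2357, 0.4714, 0.7071, 0.4714).
e_1·w_2 = 0.2357·(-2) + 0.4714·(-4) + 0.7071·(-3) + 0.4714·4 = -2.5927.
u_2 = w_2 + 2.5927·e_1 = (-1.3889, -2.7778, -1.1667, 5.2222).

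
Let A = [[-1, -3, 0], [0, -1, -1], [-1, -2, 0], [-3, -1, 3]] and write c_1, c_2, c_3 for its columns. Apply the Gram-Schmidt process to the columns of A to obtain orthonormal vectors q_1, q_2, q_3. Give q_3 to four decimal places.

c_1 = (-1, 0, -1, -3); ‖c_1‖ = 3.3166, so q_1 = (-0.3015, 0.0000, -0.3015, -0.9045).
q_1·c_2 = (-0.3015)·(-3) + 0.0000·(-1) + (-0.3015)·(-2) + (-0.9045)·(-1) = 2.4121.
u_2 = c_2 − 2.4121·q_1 = (-2.2727, -1.0000, -1.2727, 1.1818).
‖u_2‖ = 3.0302, so q_2 = (-0.7500, -0.3300, -0.4200, 0.3900).
q_1·c_3 = (-0.3015)·0 + 0.0000·(-1) + (-0.3015)·0 + (-0.9045)·3 = -2.7136; q_2·c_3 = (-0.7500)·0 + (-0.3300)·(-1) + (-0.4200)·0 + 0.3900·3 = 1.5001.
u_3 = c_3 + 2.7136·q_1 − 1.5001·q_2 = (0.3069, -0.5050, -0.1881, -0.0396).
‖u_3‖ = 0.6214, so q_3 = (0.4939, -0.8126, -0.3027, -0.0637).

q_3 = (0.4939, -0.8126, -0.3027, -0.0637)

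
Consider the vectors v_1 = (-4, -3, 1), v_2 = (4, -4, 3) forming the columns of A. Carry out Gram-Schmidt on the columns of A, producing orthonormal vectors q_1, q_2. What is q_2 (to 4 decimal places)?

v_1 = (-4, -3, 1); ‖v_1‖ = 5.0990, so q_1 = (-0.7845, -0.5883, 0.1961).
q_1·v_2 = (-0.7845)·4 + (-0.5883)·(-4) + 0.1961·3 = -0.1961.
u_2 = v_2 + 0.1961·q_1 = (3.8462, -4.1154, 3.0385).
‖u_2‖ = 6.4001, so q_2 = (0.6010, -0.6430, 0.4748).

q_2 = (0.6010, -0.6430, 0.4748)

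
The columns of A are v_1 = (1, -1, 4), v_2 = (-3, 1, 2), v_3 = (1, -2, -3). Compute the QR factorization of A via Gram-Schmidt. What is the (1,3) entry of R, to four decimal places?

r_{13} = -2.1213

q_1 = v_1/‖v_1‖ = (1, -1, 4)/4.2426 = (0.2357, -0.2357, 0.9428).
r_{13} = q_1·v_3 = -2.1213.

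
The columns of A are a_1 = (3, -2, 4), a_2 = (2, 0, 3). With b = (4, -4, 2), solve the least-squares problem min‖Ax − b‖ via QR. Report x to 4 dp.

a_1 = (3, -2, 4); ‖a_1‖ = 5.3852, so e_1 = (0.5571, -0.3714, 0.7428).
e_1·a_2 = 0.5571·2 + (-0.3714)·0 + 0.7428·3 = 3.3425.
u_2 = a_2 − 3.3425·e_1 = (0.1379, 1.2414, 0.5172).
‖u_2‖ = 1.3519, so e_2 = (0.1020, 0.9183, 0.3826).
Qᵀb = (5.1995, -2.4997).
Back-substitute: x_2 = -2.4997/1.3519 = -1.8491.
x_1 = (5.1995 − 3.3425·(-1.8491))/5.3852 = 2.1132.

x = (2.1132, -1.8491)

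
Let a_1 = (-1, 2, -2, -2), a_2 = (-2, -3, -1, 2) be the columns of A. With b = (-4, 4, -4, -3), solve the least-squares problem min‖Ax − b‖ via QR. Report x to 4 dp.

x = (2.1818, 0.3939)

e_1 = a_1/‖a_1‖ = (-1, 2, -2, -2)/3.6056 = (-0.2774, 0.5547, -0.5547, -0.5547).
r_{12} = e_1·a_2 = -1.6641.
u_2 = a_2 + 1.6641·e_1 = (-2.4615, -2.0769, -1.9231, 1.0769).
‖u_2‖ = 3.9027, so e_2 = (-0.6307, -0.5322, -0.4928, 0.2759).
Qᵀb = (7.2111, 1.5374).
Back-substitute: x_2 = 1.5374/3.9027 = 0.3939.
x_1 = (7.2111 + 1.6641·0.3939)/3.6056 = 2.1818.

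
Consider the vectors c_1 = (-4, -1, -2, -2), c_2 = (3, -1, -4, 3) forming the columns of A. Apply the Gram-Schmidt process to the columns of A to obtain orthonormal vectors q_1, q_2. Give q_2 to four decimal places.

q_2 = (0.2768, -0.2413, -0.8375, 0.4046)

c_1 = (-4, -1, -2, -2); ‖c_1‖ = 5.0000, so q_1 = (-0.8000, -0.2000, -0.4000, -0.4000).
q_1·c_2 = (-0.8000)·3 + (-0.2000)·(-1) + (-0.4000)·(-4) + (-0.4000)·3 = -1.8000.
u_2 = c_2 + 1.8000·q_1 = (1.5600, -1.3600, -4.7200, 2.2800).
‖u_2‖ = 5.6356, so q_2 = (0.2768, -0.2413, -0.8375, 0.4046).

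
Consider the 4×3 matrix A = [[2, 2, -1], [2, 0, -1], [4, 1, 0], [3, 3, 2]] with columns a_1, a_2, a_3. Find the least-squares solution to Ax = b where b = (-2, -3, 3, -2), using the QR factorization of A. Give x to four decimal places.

a_1 = (2, 2, 4, 3); ‖a_1‖ = 5.7446, so q_1 = (0.3482, 0.3482, 0.6963, 0.5222).
q_1·a_2 = 0.3482·2 + 0.3482·0 + 0.6963·1 + 0.5222·3 = 2.9593.
u_2 = a_2 − 2.9593·q_1 = (0.9697, -1.0303, -1.0606, 1.4545).
‖u_2‖ = 2.2896, so q_2 = (0.4235, -0.4500, -0.4632, 0.6353).
q_1·a_3 = 0.3482·(-1) + 0.3482·(-1) + 0.6963·0 + 0.5222·2 = 0.3482; q_2·a_3 = 0.4235·(-1) + (-0.4500)·(-1) + (-0.4632)·0 + 0.6353·2 = 1.2970.
u_3 = a_3 − 0.3482·q_1 − 1.2970·q_2 = (-1.6705, -0.5376, 0.3584, 0.9942).
‖u_3‖ = 2.0485, so q_3 = (-0.8155, -0.2624, 0.1749, 0.4853).
Qᵀb = (-0.6963, -2.1573, 1.9724).
Back-substitute: x_3 = 1.9724/2.0485 = 0.9628.
x_2 = (-2.1573 − 1.2970·0.9628)/2.2896 = -1.4876.
x_1 = (-0.6963 − 2.9593·(-1.4876) − 0.3482·0.9628)/5.7446 = 0.5868.

x = (0.5868, -1.4876, 0.9628)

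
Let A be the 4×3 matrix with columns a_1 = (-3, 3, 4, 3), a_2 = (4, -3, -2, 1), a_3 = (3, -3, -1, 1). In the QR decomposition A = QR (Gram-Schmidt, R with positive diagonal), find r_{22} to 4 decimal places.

r_{22} = 3.7788

a_1 = (-3, 3, 4, 3); ‖a_1‖ = 6.5574, so q_1 = (-0.4575, 0.4575, 0.6100, 0.4575).
q_1·a_2 = (-0.4575)·4 + 0.4575·(-3) + 0.6100·(-2) + 0.4575·1 = -3.9650.
u_2 = a_2 + 3.9650·q_1 = (2.1860, -1.1860, 0.4186, 2.8140).
r_{22} = ‖u_2‖ = 3.7788.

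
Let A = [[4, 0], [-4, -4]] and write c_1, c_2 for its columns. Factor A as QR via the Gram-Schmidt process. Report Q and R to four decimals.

Q = [[0.7071, -0.7071], [-0.7071, -0.7071]], R = [[5.6569, 2.8284], [0.0000, 2.8284]]

c_1 = (4, -4); ‖c_1‖ = 5.6569, so e_1 = (0.7071, -0.7071).
e_1·c_2 = 0.7071·0 + (-0.7071)·(-4) = 2.8284.
u_2 = c_2 − 2.8284·e_1 = (-2.0000, -2.0000).
‖u_2‖ = 2.8284, so e_2 = (-0.7071, -0.7071).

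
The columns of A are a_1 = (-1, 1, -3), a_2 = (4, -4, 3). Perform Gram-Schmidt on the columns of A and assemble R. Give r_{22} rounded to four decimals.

a_1 = (-1, 1, -3); ‖a_1‖ = 3.3166, so e_1 = (-0.3015, 0.3015, -0.9045).
e_1·a_2 = (-0.3015)·4 + 0.3015·(-4) + (-0.9045)·3 = -5.1257.
u_2 = a_2 + 5.1257·e_1 = (2.4545, -2.4545, -1.6364).
r_{22} = ‖u_2‖ = 3.8376.

r_{22} = 3.8376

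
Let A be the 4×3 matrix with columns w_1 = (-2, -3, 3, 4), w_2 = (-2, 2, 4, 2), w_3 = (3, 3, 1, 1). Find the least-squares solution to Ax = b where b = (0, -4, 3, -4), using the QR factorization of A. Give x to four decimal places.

w_1 = (-2, -3, 3, 4); ‖w_1‖ = 6.1644, so q_1 = (-0.3244, -0.4867, 0.4867, 0.6489).
q_1·w_2 = (-0.3244)·(-2) + (-0.4867)·2 + 0.4867·4 + 0.6489·2 = 2.9200.
u_2 = w_2 − 2.9200·q_1 = (-1.0526, 3.4211, 2.5789, 0.1053).
‖u_2‖ = 4.4129, so q_2 = (-0.2385, 0.7752, 0.5844, 0.0239).
q_1·w_3 = (-0.3244)·3 + (-0.4867)·3 + 0.4867·1 + 0.6489·1 = -1.2978; q_2·w_3 = (-0.2385)·3 + 0.7752·3 + 0.5844·1 + 0.0239·1 = 2.2184.
u_3 = w_3 + 1.2978·q_1 − 2.2184·q_2 = (3.1081, 0.6486, 0.3351, 1.7892).
‖u_3‖ = 3.6599, so q_3 = (0.8492, 0.1772, 0.0916, 0.4889).
Qᵀb = (0.8111, -1.4431, -2.3897).
Back-substitute: x_3 = -2.3897/3.6599 = -0.6529.
x_2 = (-1.4431 − 2.2184·(-0.6529))/4.4129 = 0.0012.
x_1 = (0.8111 − 2.9200·0.0012 + 1.2978·(-0.6529))/6.1644 = -0.0065.

x = (-0.0065, 0.0012, -0.6529)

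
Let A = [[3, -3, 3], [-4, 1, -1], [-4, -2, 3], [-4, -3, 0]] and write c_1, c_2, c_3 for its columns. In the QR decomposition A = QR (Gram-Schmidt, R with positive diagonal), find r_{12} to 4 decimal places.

r_{12} = 0.9272

e_1 = c_1/‖c_1‖ = (3, -4, -4, -4)/7.5498 = (0.3974, -0.5298, -0.5298, -0.5298).
r_{12} = e_1·c_2 = 0.9272.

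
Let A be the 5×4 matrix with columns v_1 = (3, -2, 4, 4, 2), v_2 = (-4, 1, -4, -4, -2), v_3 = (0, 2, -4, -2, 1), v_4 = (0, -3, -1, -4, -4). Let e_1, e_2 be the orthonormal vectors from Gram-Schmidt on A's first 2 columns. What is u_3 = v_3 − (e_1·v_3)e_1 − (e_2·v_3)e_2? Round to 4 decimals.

v_1 = (3, -2, 4, 4, 2); ‖v_1‖ = 7.0000, so e_1 = (0.4286, -0.2857, 0.5714, 0.5714, 0.2857).
e_1·v_2 = 0.4286·(-4) + (-0.2857)·1 + 0.5714·(-4) + 0.5714·(-4) + 0.2857·(-2) = -7.1429.
u_2 = v_2 + 7.1429·e_1 = (-0.9388, -1.0408, 0.0816, 0.0816, 0.0408).
‖u_2‖ = 1.4070, so e_2 = (-0.6672, -0.7398, 0.0580, 0.0580, 0.0290).
e_1·v_3 = 0.4286·0 + (-0.2857)·2 + 0.5714·(-4) + 0.5714·(-2) + 0.2857·1 = -3.7143; e_2·v_3 = (-0.6672)·0 + (-0.7398)·2 + 0.0580·(-4) + 0.0580·(-2) + 0.0290·1 = -1.7986.
u_3 = v_3 + 3.7143·e_1 + 1.7986·e_2 = (0.3918, -0.3918, -1.7732, 0.2268, 2.1134).

u_3 = (0.3918, -0.3918, -1.7732, 0.2268, 2.1134)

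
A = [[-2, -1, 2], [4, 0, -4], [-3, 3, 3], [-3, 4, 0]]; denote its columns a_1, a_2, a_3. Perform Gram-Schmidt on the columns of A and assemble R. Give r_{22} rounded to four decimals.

r_{22} = 4.0620

a_1 = (-2, 4, -3, -3); ‖a_1‖ = 6.1644, so q_1 = (-0.3244, 0.6489, -0.4867, -0.4867).
q_1·a_2 = (-0.3244)·(-1) + 0.6489·0 + (-0.4867)·3 + (-0.4867)·4 = -3.0822.
u_2 = a_2 + 3.0822·q_1 = (-2.0000, 2.0000, 1.5000, 2.5000).
r_{22} = ‖u_2‖ = 4.0620.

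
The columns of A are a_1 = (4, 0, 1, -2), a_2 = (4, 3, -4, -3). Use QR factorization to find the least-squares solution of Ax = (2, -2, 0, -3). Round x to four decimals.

e_1 = a_1/‖a_1‖ = (4, 0, 1, -2)/4.5826 = (0.8729, 0.0000, 0.2182, -0.4364).
r_{12} = e_1·a_2 = 3.9279.
u_2 = a_2 − 3.9279·e_1 = (0.5714, 3.0000, -4.8571, -1.2857).
‖u_2‖ = 5.8797, so e_2 = (0.0972, 0.5102, -0.8261, -0.2187).
Qᵀb = (3.0551, -0.1701).
Back-substitute: x_2 = -0.1701/5.8797 = -0.0289.
x_1 = (3.0551 − 3.9279·(-0.0289))/4.5826 = 0.6915.

x = (0.6915, -0.0289)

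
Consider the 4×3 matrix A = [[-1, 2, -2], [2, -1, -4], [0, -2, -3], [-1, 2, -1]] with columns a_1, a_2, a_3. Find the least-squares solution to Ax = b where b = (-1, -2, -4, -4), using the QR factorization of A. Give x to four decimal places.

x = (1.3346, 0.2929, 1.0500)

a_1 = (-1, 2, 0, -1); ‖a_1‖ = 2.4495, so e_1 = (-0.4082, 0.8165, 0.0000, -0.4082).
e_1·a_2 = (-0.4082)·2 + 0.8165·(-1) + 0.0000·(-2) + (-0.4082)·2 = -2.4495.
u_2 = a_2 + 2.4495·e_1 = (1.0000, 1.0000, -2.0000, 1.0000).
‖u_2‖ = 2.6458, so e_2 = (0.3780, 0.3780, -0.7559, 0.3780).
e_1·a_3 = (-0.4082)·(-2) + 0.8165·(-4) + 0.0000·(-3) + (-0.4082)·(-1) = -2.0412; e_2·a_3 = 0.3780·(-2) + 0.3780·(-4) + (-0.7559)·(-3) + 0.3780·(-1) = -0.3780.
u_3 = a_3 + 2.0412·e_1 + 0.3780·e_2 = (-2.6905, -2.1905, -3.2857, -1.6905).
‖u_3‖ = 5.0686, so e_3 = (-0.5308, -0.4322, -0.6483, -0.3335).
Qᵀb = (0.4082, 0.3780, 5.3222).
Back-substitute: x_3 = 5.3222/5.0686 = 1.0500.
x_2 = (0.3780 + 0.3780·1.0500)/2.6458 = 0.2929.
x_1 = (0.4082 + 2.4495·0.2929 + 2.0412·1.0500)/2.4495 = 1.3346.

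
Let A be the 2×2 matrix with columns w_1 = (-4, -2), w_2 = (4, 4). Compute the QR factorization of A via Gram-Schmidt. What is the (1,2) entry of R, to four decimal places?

w_1 = (-4, -2); ‖w_1‖ = 4.4721, so q_1 = (-0.8944, -0.4472).
r_{12} = q_1·w_2 = -5.3666.

r_{12} = -5.3666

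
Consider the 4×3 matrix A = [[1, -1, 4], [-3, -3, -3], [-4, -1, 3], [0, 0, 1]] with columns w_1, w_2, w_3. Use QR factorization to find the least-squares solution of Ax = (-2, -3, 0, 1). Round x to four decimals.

x = (-0.3885, 1.4263, -0.0133)

w_1 = (1, -3, -4, 0); ‖w_1‖ = 5.0990, so q_1 = (0.1961, -0.5883, -0.7845, 0.0000).
q_1·w_2 = 0.1961·(-1) + (-0.5883)·(-3) + (-0.7845)·(-1) + 0.0000·0 = 2.3534.
u_2 = w_2 − 2.3534·q_1 = (-1.4615, -1.6154, 0.8462, 0.0000).
‖u_2‖ = 2.3370, so q_2 = (-0.6254, -0.6912, 0.3621, 0.0000).
q_1·w_3 = 0.1961·4 + (-0.5883)·(-3) + (-0.7845)·3 + 0.0000·1 = 0.1961; q_2·w_3 = (-0.6254)·4 + (-0.6912)·(-3) + 0.3621·3 + 0.0000·1 = 0.6583.
u_3 = w_3 − 0.1961·q_1 − 0.6583·q_2 = (4.3732, -2.4296, 2.9155, 1.0000).
‖u_3‖ = 5.8761, so q_3 = (0.7442, -0.4135, 0.4962, 0.1702).
Qᵀb = (1.3728, 3.3245, -0.0779).
Back-substitute: x_3 = -0.0779/5.8761 = -0.0133.
x_2 = (3.3245 − 0.6583·(-0.0133))/2.3370 = 1.4263.
x_1 = (1.3728 − 2.3534·1.4263 − 0.1961·(-0.0133))/5.0990 = -0.3885.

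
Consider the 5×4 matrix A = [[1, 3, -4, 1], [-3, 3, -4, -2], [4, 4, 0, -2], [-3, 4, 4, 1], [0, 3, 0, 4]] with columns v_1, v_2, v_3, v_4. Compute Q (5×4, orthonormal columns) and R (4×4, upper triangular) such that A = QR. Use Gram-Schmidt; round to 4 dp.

Q = [[0.1690, 0.3984, -0.5078, 0.3037], [-0.5071, 0.3686, -0.5796, -0.3848], [0.6761, 0.5510, 0.1539, -0.4254], [-0.5071, 0.4989, 0.6155, -0.0811], [0.0000, 0.3909, 0.0615, 0.7564]], R = [[5.9161, -0.3381, -0.6761, -0.6761], [0.0000, 7.6737, -1.0723, 0.6218], [0.0000, 0.0000, 6.8112, 1.2053], [0.0000, 0.0000, 0.0000, 4.8686]]

q_1 = v_1/‖v_1‖ = (1, -3, 4, -3, 0)/5.9161 = (0.1690, -0.5071, 0.6761, -0.5071, 0.0000).
r_{12} = q_1·v_2 = -0.3381.
u_2 = v_2 + 0.3381·q_1 = (3.0571, 2.8286, 4.2286, 3.8286, 3.0000).
‖u_2‖ = 7.6737, so q_2 = (0.3984, 0.3686, 0.5510, 0.4989, 0.3909).
r_{13} = q_1·v_3 = -0.6761; r_{23} = q_2·v_3 = -1.0723.
u_3 = v_3 + 0.6761·q_1 + 1.0723·q_2 = (-3.4585, -3.9476, 1.0480, 4.1921, 0.4192).
‖u_3‖ = 6.8112, so q_3 = (-0.5078, -0.5796, 0.1539, 0.6155, 0.0615).
r_{14} = q_1·v_4 = -0.6761; r_{24} = q_2·v_4 = 0.6218; r_{34} = q_3·v_4 = 1.2053.
u_4 = v_4 + 0.6761·q_1 − 0.6218·q_2 − 1.2053·q_3 = (1.4786, -1.8735, -2.0710, -0.3949, 3.6827).
‖u_4‖ = 4.8686, so q_4 = (0.3037, -0.3848, -0.4254, -0.0811, 0.7564).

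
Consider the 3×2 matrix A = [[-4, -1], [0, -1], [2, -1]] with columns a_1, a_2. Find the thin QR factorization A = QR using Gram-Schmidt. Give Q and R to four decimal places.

a_1 = (-4, 0, 2); ‖a_1‖ = 4.4721, so e_1 = (-0.8944, 0.0000, 0.4472).
e_1·a_2 = (-0.8944)·(-1) + 0.0000·(-1) + 0.4472·(-1) = 0.4472.
u_2 = a_2 − 0.4472·e_1 = (-0.6000, -1.0000, -1.2000).
‖u_2‖ = 1.6733, so e_2 = (-0.3586, -0.5976, -0.7171).

Q = [[-0.8944, -0.3586], [0.0000, -0.5976], [0.4472, -0.7171]], R = [[4.4721, 0.4472], [0.0000, 1.6733]]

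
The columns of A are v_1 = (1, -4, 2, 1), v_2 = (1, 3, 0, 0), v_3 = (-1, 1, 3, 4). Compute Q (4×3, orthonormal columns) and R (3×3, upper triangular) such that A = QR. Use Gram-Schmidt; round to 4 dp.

v_1 = (1, -4, 2, 1); ‖v_1‖ = 4.6904, so e_1 = (0.2132, -0.8528, 0.4264, 0.2132).
e_1·v_2 = 0.2132·1 + (-0.8528)·3 + 0.4264·0 + 0.2132·0 = -2.3452.
u_2 = v_2 + 2.3452·e_1 = (1.5000, 1.0000, 1.0000, 0.5000).
‖u_2‖ = 2.1213, so e_2 = (0.7071, 0.4714, 0.4714, 0.2357).
e_1·v_3 = 0.2132·(-1) + (-0.8528)·1 + 0.4264·3 + 0.2132·4 = 1.0660; e_2·v_3 = 0.7071·(-1) + 0.4714·1 + 0.4714·3 + 0.2357·4 = 2.1213.
u_3 = v_3 − 1.0660·e_1 − 2.1213·e_2 = (-2.7273, 0.9091, 1.5455, 3.2727).
‖u_3‖ = 4.6221, so e_3 = (-0.5901, 0.1967, 0.3344, 0.7081).

Q = [[0.2132, 0.7071, -0.5901], [-0.8528, 0.4714, 0.1967], [0.4264, 0.4714, 0.3344], [0.2132, 0.2357, 0.7081]], R = [[4.6904, -2.3452, 1.0660], [0.0000, 2.1213, 2.1213], [0.0000, 0.0000, 4.6221]]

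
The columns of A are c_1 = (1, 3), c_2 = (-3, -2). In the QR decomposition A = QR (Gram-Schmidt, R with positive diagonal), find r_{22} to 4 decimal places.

q_1 = c_1/‖c_1‖ = (1, 3)/3.1623 = (0.3162, 0.9487).
r_{12} = q_1·c_2 = -2.8460.
u_2 = c_2 + 2.8460·q_1 = (-2.1000, 0.7000).
r_{22} = ‖u_2‖ = 2.2136.

r_{22} = 2.2136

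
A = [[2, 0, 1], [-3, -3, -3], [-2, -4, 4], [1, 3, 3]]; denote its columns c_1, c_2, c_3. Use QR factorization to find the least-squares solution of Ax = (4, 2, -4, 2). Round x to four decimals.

c_1 = (2, -3, -2, 1); ‖c_1‖ = 4.2426, so e_1 = (0.4714, -0.7071, -0.4714, 0.2357).
e_1·c_2 = 0.4714·0 + (-0.7071)·(-3) + (-0.4714)·(-4) + 0.2357·3 = 4.7140.
u_2 = c_2 − 4.7140·e_1 = (-2.2222, 0.3333, -1.7778, 1.8889).
‖u_2‖ = 3.4319, so e_2 = (-0.6475, 0.0971, -0.5180, 0.5504).
e_1·c_3 = 0.4714·1 + (-0.7071)·(-3) + (-0.4714)·4 + 0.2357·3 = 1.4142; e_2·c_3 = (-0.6475)·1 + 0.0971·(-3) + (-0.5180)·4 + 0.5504·3 = -1.3598.
u_3 = c_3 − 1.4142·e_1 + 1.3598·e_2 = (-0.5472, -1.8679, 3.9623, 3.4151).
‖u_3‖ = 5.5813, so e_3 = (-0.0980, -0.3347, 0.7099, 0.6119).
Qᵀb = (2.8284, 0.7770, -2.6774).
Back-substitute: x_3 = -2.6774/5.5813 = -0.4797.
x_2 = (0.7770 + 1.3598·(-0.4797))/3.4319 = 0.0363.
x_1 = (2.8284 − 4.7140·0.0363 − 1.4142·(-0.4797))/4.2426 = 0.7862.

x = (0.7862, 0.0363, -0.4797)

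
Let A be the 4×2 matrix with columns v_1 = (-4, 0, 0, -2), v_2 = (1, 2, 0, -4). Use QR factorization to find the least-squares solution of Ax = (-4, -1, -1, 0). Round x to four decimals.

x = (0.8911, -0.4554)

v_1 = (-4, 0, 0, -2); ‖v_1‖ = 4.4721, so q_1 = (-0.8944, 0.0000, 0.0000, -0.4472).
q_1·v_2 = (-0.8944)·1 + 0.0000·2 + 0.0000·0 + (-0.4472)·(-4) = 0.8944.
u_2 = v_2 − 0.8944·q_1 = (1.8000, 2.0000, 0.0000, -3.6000).
‖u_2‖ = 4.4944, so q_2 = (0.4005, 0.4450, 0.0000, -0.8010).
Qᵀb = (3.5777, -2.0470).
Back-substitute: x_2 = -2.0470/4.4944 = -0.4554.
x_1 = (3.5777 − 0.8944·(-0.4554))/4.4721 = 0.8911.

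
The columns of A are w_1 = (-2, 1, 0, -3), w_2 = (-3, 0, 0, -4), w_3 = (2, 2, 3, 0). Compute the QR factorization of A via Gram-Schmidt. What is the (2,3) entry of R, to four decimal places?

w_1 = (-2, 1, 0, -3); ‖w_1‖ = 3.7417, so e_1 = (-0.5345, 0.2673, 0.0000, -0.8018).
e_1·w_2 = (-0.5345)·(-3) + 0.2673·0 + 0.0000·0 + (-0.8018)·(-4) = 4.8107.
u_2 = w_2 − 4.8107·e_1 = (-0.4286, -1.2857, 0.0000, -0.1429).
‖u_2‖ = 1.3628, so e_2 = (-0.3145, -0.9435, 0.0000, -0.1048).
r_{23} = e_2·w_3 = -2.5159.

r_{23} = -2.5159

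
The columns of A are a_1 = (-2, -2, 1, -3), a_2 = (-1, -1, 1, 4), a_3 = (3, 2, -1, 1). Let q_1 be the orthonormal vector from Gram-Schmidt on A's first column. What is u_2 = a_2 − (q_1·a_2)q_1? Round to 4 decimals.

a_1 = (-2, -2, 1, -3); ‖a_1‖ = 4.2426, so q_1 = (-0.4714, -0.4714, 0.2357, -0.7071).
q_1·a_2 = (-0.4714)·(-1) + (-0.4714)·(-1) + 0.2357·1 + (-0.7071)·4 = -1.6499.
u_2 = a_2 + 1.6499·q_1 = (-1.7778, -1.7778, 1.3889, 2.8333).

u_2 = (-1.7778, -1.7778, 1.3889, 2.8333)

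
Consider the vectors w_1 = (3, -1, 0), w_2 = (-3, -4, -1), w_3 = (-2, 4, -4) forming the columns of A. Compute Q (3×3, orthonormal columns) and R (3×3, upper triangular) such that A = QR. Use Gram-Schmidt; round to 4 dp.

Q = [[0.9487, -0.3094, 0.0652], [-0.3162, -0.9283, 0.1957], [0.0000, -0.2063, -0.9785]], R = [[3.1623, -1.5811, -3.1623], [0.0000, 4.8477, -2.2691], [0.0000, 0.0000, 4.5663]]

e_1 = w_1/‖w_1‖ = (3, -1, 0)/3.1623 = (0.9487, -0.3162, 0.0000).
r_{12} = e_1·w_2 = -1.5811.
u_2 = w_2 + 1.5811·e_1 = (-1.5000, -4.5000, -1.0000).
‖u_2‖ = 4.8477, so e_2 = (-0.3094, -0.9283, -0.2063).
r_{13} = e_1·w_3 = -3.1623; r_{23} = e_2·w_3 = -2.2691.
u_3 = w_3 + 3.1623·e_1 + 2.2691·e_2 = (0.2979, 0.8936, -4.4681).
‖u_3‖ = 4.5663, so e_3 = (0.0652, 0.1957, -0.9785).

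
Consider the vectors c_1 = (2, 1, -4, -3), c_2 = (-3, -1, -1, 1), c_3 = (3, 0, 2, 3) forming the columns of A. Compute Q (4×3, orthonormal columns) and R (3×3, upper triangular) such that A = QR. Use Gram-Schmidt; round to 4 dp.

Q = [[0.3651, -0.7912, 0.4426], [0.1826, -0.2434, -0.1347], [-0.7303, -0.5477, -0.4041], [-0.5477, 0.1217, 0.7890]], R = [[5.4772, -1.0954, -2.0083], [0.0000, 3.2863, -3.1038], [0.0000, 0.0000, 2.8868]]

c_1 = (2, 1, -4, -3); ‖c_1‖ = 5.4772, so e_1 = (0.3651, 0.1826, -0.7303, -0.5477).
e_1·c_2 = 0.3651·(-3) + 0.1826·(-1) + (-0.7303)·(-1) + (-0.5477)·1 = -1.0954.
u_2 = c_2 + 1.0954·e_1 = (-2.6000, -0.8000, -1.8000, 0.4000).
‖u_2‖ = 3.2863, so e_2 = (-0.7912, -0.2434, -0.5477, 0.1217).
e_1·c_3 = 0.3651·3 + 0.1826·0 + (-0.7303)·2 + (-0.5477)·3 = -2.0083; e_2·c_3 = (-0.7912)·3 + (-0.2434)·0 + (-0.5477)·2 + 0.1217·3 = -3.1038.
u_3 = c_3 + 2.0083·e_1 + 3.1038·e_2 = (1.2778, -0.3889, -1.1667, 2.2778).
‖u_3‖ = 2.8868, so e_3 = (0.4426, -0.1347, -0.4041, 0.7890).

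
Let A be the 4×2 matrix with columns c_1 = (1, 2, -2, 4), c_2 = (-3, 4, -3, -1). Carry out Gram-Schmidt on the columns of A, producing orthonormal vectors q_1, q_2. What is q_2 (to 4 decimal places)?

c_1 = (1, 2, -2, 4); ‖c_1‖ = 5.0000, so q_1 = (0.2000, 0.4000, -0.4000, 0.8000).
q_1·c_2 = 0.2000·(-3) + 0.4000·4 + (-0.4000)·(-3) + 0.8000·(-1) = 1.4000.
u_2 = c_2 − 1.4000·q_1 = (-3.2800, 3.4400, -2.4400, -2.1200).
‖u_2‖ = 5.7480, so q_2 = (-0.5706, 0.5985, -0.4245, -0.3688).

q_2 = (-0.5706, 0.5985, -0.4245, -0.3688)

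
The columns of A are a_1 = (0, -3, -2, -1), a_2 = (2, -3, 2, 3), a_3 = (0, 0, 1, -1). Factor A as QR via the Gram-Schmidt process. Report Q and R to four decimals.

e_1 = a_1/‖a_1‖ = (0, -3, -2, -1)/3.7417 = (0.0000, -0.8018, -0.5345, -0.2673).
r_{12} = e_1·a_2 = 0.5345.
u_2 = a_2 − 0.5345·e_1 = (2.0000, -2.5714, 2.2857, 3.1429).
‖u_2‖ = 5.0709, so e_2 = (0.3944, -0.5071, 0.4507, 0.6198).
r_{13} = e_1·a_3 = -0.2673; r_{23} = e_2·a_3 = -0.1690.
u_3 = a_3 + 0.2673·e_1 + 0.1690·e_2 = (0.0667, -0.3000, 0.9333, -0.9667).
‖u_3‖ = 1.3784, so e_3 = (0.0484, -0.2176, 0.6771, -0.7013).

Q = [[0.0000, 0.3944, 0.0484], [-0.8018, -0.5071, -0.2176], [-0.5345, 0.4507, 0.6771], [-0.2673, 0.6198, -0.7013]], R = [[3.7417, 0.5345, -0.2673], [0.0000, 5.0709, -0.1690], [0.0000, 0.0000, 1.3784]]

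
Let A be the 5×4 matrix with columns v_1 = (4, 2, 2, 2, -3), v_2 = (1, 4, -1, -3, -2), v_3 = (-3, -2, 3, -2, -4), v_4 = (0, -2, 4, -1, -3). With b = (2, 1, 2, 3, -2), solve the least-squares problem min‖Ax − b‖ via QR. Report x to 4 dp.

x = (0.9927, -0.4038, 0.4264, -0.5307)

v_1 = (4, 2, 2, 2, -3); ‖v_1‖ = 6.0828, so e_1 = (0.6576, 0.3288, 0.3288, 0.3288, -0.4932).
e_1·v_2 = 0.6576·1 + 0.3288·4 + 0.3288·(-1) + 0.3288·(-3) + (-0.4932)·(-2) = 1.6440.
u_2 = v_2 − 1.6440·e_1 = (-0.0811, 3.4595, -1.5405, -3.5405, -1.1892).
‖u_2‖ = 5.3195, so e_2 = (-0.0152, 0.6503, -0.2896, -0.6656, -0.2236).
e_1·v_3 = 0.6576·(-3) + 0.3288·(-2) + 0.3288·3 + 0.3288·(-2) + (-0.4932)·(-4) = -0.3288; e_2·v_3 = (-0.0152)·(-3) + 0.6503·(-2) + (-0.2896)·3 + (-0.6656)·(-2) + (-0.2236)·(-4) = 0.1016.
u_3 = v_3 + 0.3288·e_1 − 0.1016·e_2 = (-2.7822, -1.9580, 3.1375, -1.8243, -4.1394).
‖u_3‖ = 6.4716, so e_3 = (-0.4299, -0.3025, 0.4848, -0.2819, -0.6396).
e_1·v_4 = 0.6576·0 + 0.3288·(-2) + 0.3288·4 + 0.3288·(-1) + (-0.4932)·(-3) = 1.8084; e_2·v_4 = (-0.0152)·0 + 0.6503·(-2) + (-0.2896)·4 + (-0.6656)·(-1) + (-0.2236)·(-3) = -1.1228; e_3·v_4 = (-0.4299)·0 + (-0.3025)·(-2) + 0.4848·4 + (-0.2819)·(-1) + (-0.6396)·(-3) = 4.7451.
u_4 = v_4 − 1.8084·e_1 + 1.1228·e_2 − 4.7451·e_3 = (0.8337, -0.4287, 0.7797, -1.0043, 0.6760).
‖u_4‖ = 1.7183, so e_4 = (0.4852, -0.2495, 0.4538, -0.5845, 0.3934).
Qᵀb = (4.2744, -1.5090, 0.2409, -0.9119).
Back-substitute: x_4 = -0.9119/1.7183 = -0.5307.
x_3 = (0.2409 − 4.7451·(-0.5307))/6.4716 = 0.4264.
x_2 = (-1.5090 − 0.1016·0.4264 + 1.1228·(-0.5307))/5.3195 = -0.4038.
x_1 = (4.2744 − 1.6440·(-0.4038) + 0.3288·0.4264 − 1.8084·(-0.5307))/6.0828 = 0.9927.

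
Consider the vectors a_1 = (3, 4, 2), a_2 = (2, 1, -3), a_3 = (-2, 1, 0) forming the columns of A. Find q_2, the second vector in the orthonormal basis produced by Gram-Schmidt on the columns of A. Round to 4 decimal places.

a_1 = (3, 4, 2); ‖a_1‖ = 5.3852, so q_1 = (0.5571, 0.7428, 0.3714).
q_1·a_2 = 0.5571·2 + 0.7428·1 + 0.3714·(-3) = 0.7428.
u_2 = a_2 − 0.7428·q_1 = (1.5862, 0.4483, -3.2759).
‖u_2‖ = 3.6672, so q_2 = (0.4325, 0.1222, -0.8933).

q_2 = (0.4325, 0.1222, -0.8933)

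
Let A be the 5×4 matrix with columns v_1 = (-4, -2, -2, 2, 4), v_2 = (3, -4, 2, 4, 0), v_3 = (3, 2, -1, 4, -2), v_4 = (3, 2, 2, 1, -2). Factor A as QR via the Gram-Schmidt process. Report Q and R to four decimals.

v_1 = (-4, -2, -2, 2, 4); ‖v_1‖ = 6.6332, so q_1 = (-0.6030, -0.3015, -0.3015, 0.3015, 0.6030).
q_1·v_2 = (-0.6030)·3 + (-0.3015)·(-4) + (-0.3015)·2 + 0.3015·4 + 0.6030·0 = 0.0000.
u_2 = v_2 + 0.0000·q_1 = (3.0000, -4.0000, 2.0000, 4.0000, 0.0000).
‖u_2‖ = 6.7082, so q_2 = (0.4472, -0.5963, 0.2981, 0.5963, 0.0000).
q_1·v_3 = (-0.6030)·3 + (-0.3015)·2 + (-0.3015)·(-1) + 0.3015·4 + 0.6030·(-2) = -2.1106; q_2·v_3 = 0.4472·3 + (-0.5963)·2 + 0.2981·(-1) + 0.5963·4 + 0.0000·(-2) = 2.2361.
u_3 = v_3 + 2.1106·q_1 − 2.2361·q_2 = (0.7273, 2.6970, -2.3030, 3.3030, -0.7273).
‖u_3‖ = 4.9543, so q_3 = (0.1468, 0.5444, -0.4649, 0.6667, -0.1468).
q_1·v_4 = (-0.6030)·3 + (-0.3015)·2 + (-0.3015)·2 + 0.3015·1 + 0.6030·(-2) = -3.9196; q_2·v_4 = 0.4472·3 + (-0.5963)·2 + 0.2981·2 + 0.5963·1 + 0.0000·(-2) = 1.3416; q_3·v_4 = 0.1468·3 + 0.5444·2 + (-0.4649)·2 + 0.6667·1 + (-0.1468)·(-2) = 1.5597.
u_4 = v_4 + 3.9196·q_1 − 1.3416·q_2 − 1.5597·q_3 = (-0.1926, 0.7691, 1.1432, 0.3420, 0.5926).
‖u_4‖ = 1.5504, so q_4 = (-0.1242, 0.4961, 0.7374, 0.2206, 0.3822).

Q = [[-0.6030, 0.4472, 0.1468, -0.1242], [-0.3015, -0.5963, 0.5444, 0.4961], [-0.3015, 0.2981, -0.4649, 0.7374], [0.3015, 0.5963, 0.6667, 0.2206], [0.6030, 0.0000, -0.1468, 0.3822]], R = [[6.6332, 0.0000, -2.1106, -3.9196], [0.0000, 6.7082, 2.2361, 1.3416], [0.0000, 0.0000, 4.9543, 1.5597], [0.0000, 0.0000, 0.0000, 1.5504]]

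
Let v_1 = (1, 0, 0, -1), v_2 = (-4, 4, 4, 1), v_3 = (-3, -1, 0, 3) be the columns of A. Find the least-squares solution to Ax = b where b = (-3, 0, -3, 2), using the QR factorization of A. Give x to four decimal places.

v_1 = (1, 0, 0, -1); ‖v_1‖ = 1.4142, so e_1 = (0.7071, 0.0000, 0.0000, -0.7071).
e_1·v_2 = 0.7071·(-4) + 0.0000·4 + 0.0000·4 + (-0.7071)·1 = -3.5355.
u_2 = v_2 + 3.5355·e_1 = (-1.5000, 4.0000, 4.0000, -1.5000).
‖u_2‖ = 6.0415, so e_2 = (-0.2483, 0.6621, 0.6621, -0.2483).
e_1·v_3 = 0.7071·(-3) + 0.0000·(-1) + 0.0000·0 + (-0.7071)·3 = -4.2426; e_2·v_3 = (-0.2483)·(-3) + 0.6621·(-1) + 0.6621·0 + (-0.2483)·3 = -0.6621.
u_3 = v_3 + 4.2426·e_1 + 0.6621·e_2 = (-0.1644, -0.5616, 0.4384, -0.1644).
‖u_3‖ = 0.7494, so e_3 = (-0.2193, -0.7494, 0.5849, -0.2193).
Qᵀb = (-3.5355, -1.7380, -1.5354).
Back-substitute: x_3 = -1.5354/0.7494 = -2.0488.
x_2 = (-1.7380 + 0.6621·(-2.0488))/6.0415 = -0.5122.
x_1 = (-3.5355 + 3.5355·(-0.5122) + 4.2426·(-2.0488))/1.4142 = -9.9268.

x = (-9.9268, -0.5122, -2.0488)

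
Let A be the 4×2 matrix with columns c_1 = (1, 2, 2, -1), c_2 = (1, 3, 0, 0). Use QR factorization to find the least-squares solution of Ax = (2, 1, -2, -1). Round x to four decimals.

q_1 = c_1/‖c_1‖ = (1, 2, 2, -1)/3.1623 = (0.3162, 0.6325, 0.6325, -0.3162).
r_{12} = q_1·c_2 = 2.2136.
u_2 = c_2 − 2.2136·q_1 = (0.3000, 1.6000, -1.4000, 0.7000).
‖u_2‖ = 2.2583, so q_2 = (0.1328, 0.7085, -0.6199, 0.3100).
Qᵀb = (0.3162, 1.9041).
Back-substitute: x_2 = 1.9041/2.2583 = 0.8431.
x_1 = (0.3162 − 2.2136·0.8431)/3.1623 = -0.4902.

x = (-0.4902, 0.8431)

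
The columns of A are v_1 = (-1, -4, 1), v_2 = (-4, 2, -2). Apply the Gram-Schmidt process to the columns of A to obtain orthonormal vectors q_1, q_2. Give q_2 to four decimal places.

q_2 = (-0.9239, 0.1421, -0.3553)

v_1 = (-1, -4, 1); ‖v_1‖ = 4.2426, so q_1 = (-0.2357, -0.9428, 0.2357).
q_1·v_2 = (-0.2357)·(-4) + (-0.9428)·2 + 0.2357·(-2) = -1.4142.
u_2 = v_2 + 1.4142·q_1 = (-4.3333, 0.6667, -1.6667).
‖u_2‖ = 4.6904, so q_2 = (-0.9239, 0.1421, -0.3553).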